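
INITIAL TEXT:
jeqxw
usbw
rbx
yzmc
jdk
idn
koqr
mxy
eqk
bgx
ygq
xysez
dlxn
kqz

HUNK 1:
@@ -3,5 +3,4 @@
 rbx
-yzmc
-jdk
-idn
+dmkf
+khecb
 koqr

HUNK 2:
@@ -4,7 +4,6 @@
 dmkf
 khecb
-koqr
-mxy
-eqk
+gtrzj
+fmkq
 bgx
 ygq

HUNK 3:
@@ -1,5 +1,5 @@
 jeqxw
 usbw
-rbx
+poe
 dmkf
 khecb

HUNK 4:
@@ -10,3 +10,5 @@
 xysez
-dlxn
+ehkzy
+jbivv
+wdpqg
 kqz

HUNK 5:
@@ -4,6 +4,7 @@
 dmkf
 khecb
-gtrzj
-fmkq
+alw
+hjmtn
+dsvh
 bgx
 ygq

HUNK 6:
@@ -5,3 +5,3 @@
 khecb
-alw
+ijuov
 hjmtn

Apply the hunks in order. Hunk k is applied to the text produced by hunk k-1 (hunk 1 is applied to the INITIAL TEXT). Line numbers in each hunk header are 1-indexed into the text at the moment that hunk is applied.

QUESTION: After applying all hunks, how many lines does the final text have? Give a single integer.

Hunk 1: at line 3 remove [yzmc,jdk,idn] add [dmkf,khecb] -> 13 lines: jeqxw usbw rbx dmkf khecb koqr mxy eqk bgx ygq xysez dlxn kqz
Hunk 2: at line 4 remove [koqr,mxy,eqk] add [gtrzj,fmkq] -> 12 lines: jeqxw usbw rbx dmkf khecb gtrzj fmkq bgx ygq xysez dlxn kqz
Hunk 3: at line 1 remove [rbx] add [poe] -> 12 lines: jeqxw usbw poe dmkf khecb gtrzj fmkq bgx ygq xysez dlxn kqz
Hunk 4: at line 10 remove [dlxn] add [ehkzy,jbivv,wdpqg] -> 14 lines: jeqxw usbw poe dmkf khecb gtrzj fmkq bgx ygq xysez ehkzy jbivv wdpqg kqz
Hunk 5: at line 4 remove [gtrzj,fmkq] add [alw,hjmtn,dsvh] -> 15 lines: jeqxw usbw poe dmkf khecb alw hjmtn dsvh bgx ygq xysez ehkzy jbivv wdpqg kqz
Hunk 6: at line 5 remove [alw] add [ijuov] -> 15 lines: jeqxw usbw poe dmkf khecb ijuov hjmtn dsvh bgx ygq xysez ehkzy jbivv wdpqg kqz
Final line count: 15

Answer: 15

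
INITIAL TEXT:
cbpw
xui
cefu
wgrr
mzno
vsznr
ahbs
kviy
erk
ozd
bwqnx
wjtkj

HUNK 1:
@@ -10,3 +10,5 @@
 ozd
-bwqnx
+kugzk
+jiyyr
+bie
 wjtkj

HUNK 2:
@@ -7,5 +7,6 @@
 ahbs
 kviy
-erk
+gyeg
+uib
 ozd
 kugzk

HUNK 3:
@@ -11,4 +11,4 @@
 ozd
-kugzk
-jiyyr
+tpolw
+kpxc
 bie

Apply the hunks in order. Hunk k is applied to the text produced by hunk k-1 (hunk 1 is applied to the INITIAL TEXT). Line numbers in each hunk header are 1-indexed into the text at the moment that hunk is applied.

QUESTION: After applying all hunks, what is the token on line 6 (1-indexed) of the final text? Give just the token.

Answer: vsznr

Derivation:
Hunk 1: at line 10 remove [bwqnx] add [kugzk,jiyyr,bie] -> 14 lines: cbpw xui cefu wgrr mzno vsznr ahbs kviy erk ozd kugzk jiyyr bie wjtkj
Hunk 2: at line 7 remove [erk] add [gyeg,uib] -> 15 lines: cbpw xui cefu wgrr mzno vsznr ahbs kviy gyeg uib ozd kugzk jiyyr bie wjtkj
Hunk 3: at line 11 remove [kugzk,jiyyr] add [tpolw,kpxc] -> 15 lines: cbpw xui cefu wgrr mzno vsznr ahbs kviy gyeg uib ozd tpolw kpxc bie wjtkj
Final line 6: vsznr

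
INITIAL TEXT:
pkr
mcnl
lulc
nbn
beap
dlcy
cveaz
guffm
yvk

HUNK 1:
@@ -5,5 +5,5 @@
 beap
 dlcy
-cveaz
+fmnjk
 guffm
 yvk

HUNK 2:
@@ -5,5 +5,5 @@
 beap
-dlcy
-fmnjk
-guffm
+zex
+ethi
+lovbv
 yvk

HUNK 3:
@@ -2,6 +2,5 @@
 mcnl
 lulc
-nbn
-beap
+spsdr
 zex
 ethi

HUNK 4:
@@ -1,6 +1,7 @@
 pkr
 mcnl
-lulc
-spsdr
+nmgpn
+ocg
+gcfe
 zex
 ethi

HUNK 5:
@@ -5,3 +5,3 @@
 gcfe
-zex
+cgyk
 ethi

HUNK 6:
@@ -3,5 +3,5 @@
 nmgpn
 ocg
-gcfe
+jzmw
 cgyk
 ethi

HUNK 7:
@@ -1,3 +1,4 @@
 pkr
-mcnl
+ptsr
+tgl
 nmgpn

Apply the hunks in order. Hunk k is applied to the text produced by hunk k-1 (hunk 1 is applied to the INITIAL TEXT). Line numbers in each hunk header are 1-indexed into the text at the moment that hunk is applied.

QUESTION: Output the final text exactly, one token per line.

Answer: pkr
ptsr
tgl
nmgpn
ocg
jzmw
cgyk
ethi
lovbv
yvk

Derivation:
Hunk 1: at line 5 remove [cveaz] add [fmnjk] -> 9 lines: pkr mcnl lulc nbn beap dlcy fmnjk guffm yvk
Hunk 2: at line 5 remove [dlcy,fmnjk,guffm] add [zex,ethi,lovbv] -> 9 lines: pkr mcnl lulc nbn beap zex ethi lovbv yvk
Hunk 3: at line 2 remove [nbn,beap] add [spsdr] -> 8 lines: pkr mcnl lulc spsdr zex ethi lovbv yvk
Hunk 4: at line 1 remove [lulc,spsdr] add [nmgpn,ocg,gcfe] -> 9 lines: pkr mcnl nmgpn ocg gcfe zex ethi lovbv yvk
Hunk 5: at line 5 remove [zex] add [cgyk] -> 9 lines: pkr mcnl nmgpn ocg gcfe cgyk ethi lovbv yvk
Hunk 6: at line 3 remove [gcfe] add [jzmw] -> 9 lines: pkr mcnl nmgpn ocg jzmw cgyk ethi lovbv yvk
Hunk 7: at line 1 remove [mcnl] add [ptsr,tgl] -> 10 lines: pkr ptsr tgl nmgpn ocg jzmw cgyk ethi lovbv yvk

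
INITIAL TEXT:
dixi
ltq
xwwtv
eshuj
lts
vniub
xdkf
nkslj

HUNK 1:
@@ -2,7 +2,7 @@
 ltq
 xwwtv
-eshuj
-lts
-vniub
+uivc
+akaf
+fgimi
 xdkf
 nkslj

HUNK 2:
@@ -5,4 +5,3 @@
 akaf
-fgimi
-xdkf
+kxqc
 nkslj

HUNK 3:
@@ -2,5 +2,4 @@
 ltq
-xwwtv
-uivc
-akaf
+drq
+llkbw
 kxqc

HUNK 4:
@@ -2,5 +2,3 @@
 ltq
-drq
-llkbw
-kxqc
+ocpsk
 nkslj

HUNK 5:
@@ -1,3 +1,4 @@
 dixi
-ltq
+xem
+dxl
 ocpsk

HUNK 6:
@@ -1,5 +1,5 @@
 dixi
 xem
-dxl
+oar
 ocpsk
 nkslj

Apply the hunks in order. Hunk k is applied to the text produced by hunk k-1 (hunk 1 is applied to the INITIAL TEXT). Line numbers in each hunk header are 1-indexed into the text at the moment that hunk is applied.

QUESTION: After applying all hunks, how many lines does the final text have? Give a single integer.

Hunk 1: at line 2 remove [eshuj,lts,vniub] add [uivc,akaf,fgimi] -> 8 lines: dixi ltq xwwtv uivc akaf fgimi xdkf nkslj
Hunk 2: at line 5 remove [fgimi,xdkf] add [kxqc] -> 7 lines: dixi ltq xwwtv uivc akaf kxqc nkslj
Hunk 3: at line 2 remove [xwwtv,uivc,akaf] add [drq,llkbw] -> 6 lines: dixi ltq drq llkbw kxqc nkslj
Hunk 4: at line 2 remove [drq,llkbw,kxqc] add [ocpsk] -> 4 lines: dixi ltq ocpsk nkslj
Hunk 5: at line 1 remove [ltq] add [xem,dxl] -> 5 lines: dixi xem dxl ocpsk nkslj
Hunk 6: at line 1 remove [dxl] add [oar] -> 5 lines: dixi xem oar ocpsk nkslj
Final line count: 5

Answer: 5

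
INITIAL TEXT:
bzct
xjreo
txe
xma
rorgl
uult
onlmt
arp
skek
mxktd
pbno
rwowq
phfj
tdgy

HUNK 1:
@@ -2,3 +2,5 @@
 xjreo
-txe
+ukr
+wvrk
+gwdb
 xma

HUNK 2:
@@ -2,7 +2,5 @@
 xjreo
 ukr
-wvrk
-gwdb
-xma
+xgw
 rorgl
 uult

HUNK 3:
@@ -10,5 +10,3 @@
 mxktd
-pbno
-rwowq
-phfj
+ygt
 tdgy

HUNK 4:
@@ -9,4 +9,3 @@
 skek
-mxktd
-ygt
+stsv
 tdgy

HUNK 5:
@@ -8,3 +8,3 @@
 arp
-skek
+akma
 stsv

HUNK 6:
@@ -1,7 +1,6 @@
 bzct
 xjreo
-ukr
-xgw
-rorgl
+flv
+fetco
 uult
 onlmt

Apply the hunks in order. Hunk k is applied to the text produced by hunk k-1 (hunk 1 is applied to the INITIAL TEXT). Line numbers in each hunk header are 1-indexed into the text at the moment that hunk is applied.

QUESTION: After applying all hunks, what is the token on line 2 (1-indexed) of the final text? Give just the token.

Answer: xjreo

Derivation:
Hunk 1: at line 2 remove [txe] add [ukr,wvrk,gwdb] -> 16 lines: bzct xjreo ukr wvrk gwdb xma rorgl uult onlmt arp skek mxktd pbno rwowq phfj tdgy
Hunk 2: at line 2 remove [wvrk,gwdb,xma] add [xgw] -> 14 lines: bzct xjreo ukr xgw rorgl uult onlmt arp skek mxktd pbno rwowq phfj tdgy
Hunk 3: at line 10 remove [pbno,rwowq,phfj] add [ygt] -> 12 lines: bzct xjreo ukr xgw rorgl uult onlmt arp skek mxktd ygt tdgy
Hunk 4: at line 9 remove [mxktd,ygt] add [stsv] -> 11 lines: bzct xjreo ukr xgw rorgl uult onlmt arp skek stsv tdgy
Hunk 5: at line 8 remove [skek] add [akma] -> 11 lines: bzct xjreo ukr xgw rorgl uult onlmt arp akma stsv tdgy
Hunk 6: at line 1 remove [ukr,xgw,rorgl] add [flv,fetco] -> 10 lines: bzct xjreo flv fetco uult onlmt arp akma stsv tdgy
Final line 2: xjreo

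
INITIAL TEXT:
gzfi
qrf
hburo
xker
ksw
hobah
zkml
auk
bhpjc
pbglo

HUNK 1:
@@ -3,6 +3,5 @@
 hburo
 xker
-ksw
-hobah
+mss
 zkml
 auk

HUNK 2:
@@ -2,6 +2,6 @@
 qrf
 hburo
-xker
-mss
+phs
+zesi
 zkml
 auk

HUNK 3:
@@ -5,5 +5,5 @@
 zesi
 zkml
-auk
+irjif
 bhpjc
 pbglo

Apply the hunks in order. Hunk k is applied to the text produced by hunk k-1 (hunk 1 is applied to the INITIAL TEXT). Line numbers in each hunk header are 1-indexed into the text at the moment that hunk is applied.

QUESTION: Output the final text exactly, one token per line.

Answer: gzfi
qrf
hburo
phs
zesi
zkml
irjif
bhpjc
pbglo

Derivation:
Hunk 1: at line 3 remove [ksw,hobah] add [mss] -> 9 lines: gzfi qrf hburo xker mss zkml auk bhpjc pbglo
Hunk 2: at line 2 remove [xker,mss] add [phs,zesi] -> 9 lines: gzfi qrf hburo phs zesi zkml auk bhpjc pbglo
Hunk 3: at line 5 remove [auk] add [irjif] -> 9 lines: gzfi qrf hburo phs zesi zkml irjif bhpjc pbglo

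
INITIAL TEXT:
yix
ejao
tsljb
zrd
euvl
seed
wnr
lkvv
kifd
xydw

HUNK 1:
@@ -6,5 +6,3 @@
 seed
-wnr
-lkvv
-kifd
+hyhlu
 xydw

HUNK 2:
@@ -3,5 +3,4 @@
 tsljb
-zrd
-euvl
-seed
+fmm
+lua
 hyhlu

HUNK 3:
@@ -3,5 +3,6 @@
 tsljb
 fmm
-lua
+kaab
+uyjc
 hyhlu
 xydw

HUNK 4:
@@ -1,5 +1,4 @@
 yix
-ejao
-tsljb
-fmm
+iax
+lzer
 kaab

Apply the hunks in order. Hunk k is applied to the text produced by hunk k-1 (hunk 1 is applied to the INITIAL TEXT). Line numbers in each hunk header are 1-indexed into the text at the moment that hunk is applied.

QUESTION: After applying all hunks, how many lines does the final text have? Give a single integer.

Answer: 7

Derivation:
Hunk 1: at line 6 remove [wnr,lkvv,kifd] add [hyhlu] -> 8 lines: yix ejao tsljb zrd euvl seed hyhlu xydw
Hunk 2: at line 3 remove [zrd,euvl,seed] add [fmm,lua] -> 7 lines: yix ejao tsljb fmm lua hyhlu xydw
Hunk 3: at line 3 remove [lua] add [kaab,uyjc] -> 8 lines: yix ejao tsljb fmm kaab uyjc hyhlu xydw
Hunk 4: at line 1 remove [ejao,tsljb,fmm] add [iax,lzer] -> 7 lines: yix iax lzer kaab uyjc hyhlu xydw
Final line count: 7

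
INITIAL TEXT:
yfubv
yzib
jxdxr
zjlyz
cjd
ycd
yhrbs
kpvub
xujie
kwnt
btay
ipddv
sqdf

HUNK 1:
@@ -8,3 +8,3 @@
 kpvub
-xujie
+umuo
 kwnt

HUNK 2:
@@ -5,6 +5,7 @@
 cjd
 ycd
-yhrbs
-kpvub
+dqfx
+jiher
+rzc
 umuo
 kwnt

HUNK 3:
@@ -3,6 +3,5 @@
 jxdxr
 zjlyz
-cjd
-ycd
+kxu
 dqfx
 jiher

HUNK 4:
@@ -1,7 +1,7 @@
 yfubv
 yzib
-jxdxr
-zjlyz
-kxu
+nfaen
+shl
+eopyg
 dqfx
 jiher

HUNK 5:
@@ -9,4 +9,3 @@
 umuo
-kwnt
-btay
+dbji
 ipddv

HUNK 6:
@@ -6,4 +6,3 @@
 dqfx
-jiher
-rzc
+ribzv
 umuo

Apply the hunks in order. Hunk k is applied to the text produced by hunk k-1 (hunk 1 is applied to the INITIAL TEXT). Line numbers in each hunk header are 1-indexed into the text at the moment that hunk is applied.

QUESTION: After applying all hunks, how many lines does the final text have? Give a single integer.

Answer: 11

Derivation:
Hunk 1: at line 8 remove [xujie] add [umuo] -> 13 lines: yfubv yzib jxdxr zjlyz cjd ycd yhrbs kpvub umuo kwnt btay ipddv sqdf
Hunk 2: at line 5 remove [yhrbs,kpvub] add [dqfx,jiher,rzc] -> 14 lines: yfubv yzib jxdxr zjlyz cjd ycd dqfx jiher rzc umuo kwnt btay ipddv sqdf
Hunk 3: at line 3 remove [cjd,ycd] add [kxu] -> 13 lines: yfubv yzib jxdxr zjlyz kxu dqfx jiher rzc umuo kwnt btay ipddv sqdf
Hunk 4: at line 1 remove [jxdxr,zjlyz,kxu] add [nfaen,shl,eopyg] -> 13 lines: yfubv yzib nfaen shl eopyg dqfx jiher rzc umuo kwnt btay ipddv sqdf
Hunk 5: at line 9 remove [kwnt,btay] add [dbji] -> 12 lines: yfubv yzib nfaen shl eopyg dqfx jiher rzc umuo dbji ipddv sqdf
Hunk 6: at line 6 remove [jiher,rzc] add [ribzv] -> 11 lines: yfubv yzib nfaen shl eopyg dqfx ribzv umuo dbji ipddv sqdf
Final line count: 11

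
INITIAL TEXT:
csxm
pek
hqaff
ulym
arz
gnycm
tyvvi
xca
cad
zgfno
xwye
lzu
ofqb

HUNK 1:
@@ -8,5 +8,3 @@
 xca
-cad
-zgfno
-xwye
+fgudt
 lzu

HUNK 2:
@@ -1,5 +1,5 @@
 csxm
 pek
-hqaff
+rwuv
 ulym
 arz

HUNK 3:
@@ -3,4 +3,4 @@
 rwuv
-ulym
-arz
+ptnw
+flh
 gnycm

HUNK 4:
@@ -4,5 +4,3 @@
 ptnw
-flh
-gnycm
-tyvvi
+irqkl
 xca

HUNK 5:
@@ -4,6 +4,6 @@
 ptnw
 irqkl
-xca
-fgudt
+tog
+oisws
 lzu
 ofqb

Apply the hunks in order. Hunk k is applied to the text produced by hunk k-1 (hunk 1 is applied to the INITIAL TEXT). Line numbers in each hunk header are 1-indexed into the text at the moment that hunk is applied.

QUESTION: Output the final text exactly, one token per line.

Hunk 1: at line 8 remove [cad,zgfno,xwye] add [fgudt] -> 11 lines: csxm pek hqaff ulym arz gnycm tyvvi xca fgudt lzu ofqb
Hunk 2: at line 1 remove [hqaff] add [rwuv] -> 11 lines: csxm pek rwuv ulym arz gnycm tyvvi xca fgudt lzu ofqb
Hunk 3: at line 3 remove [ulym,arz] add [ptnw,flh] -> 11 lines: csxm pek rwuv ptnw flh gnycm tyvvi xca fgudt lzu ofqb
Hunk 4: at line 4 remove [flh,gnycm,tyvvi] add [irqkl] -> 9 lines: csxm pek rwuv ptnw irqkl xca fgudt lzu ofqb
Hunk 5: at line 4 remove [xca,fgudt] add [tog,oisws] -> 9 lines: csxm pek rwuv ptnw irqkl tog oisws lzu ofqb

Answer: csxm
pek
rwuv
ptnw
irqkl
tog
oisws
lzu
ofqb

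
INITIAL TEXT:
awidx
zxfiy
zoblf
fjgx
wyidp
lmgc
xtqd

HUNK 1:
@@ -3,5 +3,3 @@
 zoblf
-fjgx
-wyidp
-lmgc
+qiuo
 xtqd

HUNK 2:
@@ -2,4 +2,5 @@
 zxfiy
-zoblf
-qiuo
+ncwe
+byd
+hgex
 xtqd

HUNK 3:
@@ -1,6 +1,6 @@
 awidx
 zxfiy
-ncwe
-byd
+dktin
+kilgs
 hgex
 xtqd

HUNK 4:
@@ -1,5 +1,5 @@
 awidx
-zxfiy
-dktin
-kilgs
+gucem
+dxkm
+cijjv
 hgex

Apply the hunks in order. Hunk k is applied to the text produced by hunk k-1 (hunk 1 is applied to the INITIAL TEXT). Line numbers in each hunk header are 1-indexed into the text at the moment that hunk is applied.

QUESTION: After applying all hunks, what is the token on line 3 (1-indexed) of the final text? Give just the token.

Answer: dxkm

Derivation:
Hunk 1: at line 3 remove [fjgx,wyidp,lmgc] add [qiuo] -> 5 lines: awidx zxfiy zoblf qiuo xtqd
Hunk 2: at line 2 remove [zoblf,qiuo] add [ncwe,byd,hgex] -> 6 lines: awidx zxfiy ncwe byd hgex xtqd
Hunk 3: at line 1 remove [ncwe,byd] add [dktin,kilgs] -> 6 lines: awidx zxfiy dktin kilgs hgex xtqd
Hunk 4: at line 1 remove [zxfiy,dktin,kilgs] add [gucem,dxkm,cijjv] -> 6 lines: awidx gucem dxkm cijjv hgex xtqd
Final line 3: dxkm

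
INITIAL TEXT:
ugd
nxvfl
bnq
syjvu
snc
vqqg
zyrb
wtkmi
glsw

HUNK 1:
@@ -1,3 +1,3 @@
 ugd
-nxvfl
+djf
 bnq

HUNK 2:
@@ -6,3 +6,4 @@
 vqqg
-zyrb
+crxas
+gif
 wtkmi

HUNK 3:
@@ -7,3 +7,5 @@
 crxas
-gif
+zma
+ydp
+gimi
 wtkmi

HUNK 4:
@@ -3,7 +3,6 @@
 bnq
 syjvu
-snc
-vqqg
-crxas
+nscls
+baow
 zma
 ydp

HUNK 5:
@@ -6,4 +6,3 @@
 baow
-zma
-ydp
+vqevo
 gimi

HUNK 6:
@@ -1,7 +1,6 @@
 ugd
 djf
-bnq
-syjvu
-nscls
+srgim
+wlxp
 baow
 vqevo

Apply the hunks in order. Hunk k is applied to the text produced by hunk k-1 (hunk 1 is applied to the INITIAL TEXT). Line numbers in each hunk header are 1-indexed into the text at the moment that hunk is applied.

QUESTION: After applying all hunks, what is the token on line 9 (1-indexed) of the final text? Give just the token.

Hunk 1: at line 1 remove [nxvfl] add [djf] -> 9 lines: ugd djf bnq syjvu snc vqqg zyrb wtkmi glsw
Hunk 2: at line 6 remove [zyrb] add [crxas,gif] -> 10 lines: ugd djf bnq syjvu snc vqqg crxas gif wtkmi glsw
Hunk 3: at line 7 remove [gif] add [zma,ydp,gimi] -> 12 lines: ugd djf bnq syjvu snc vqqg crxas zma ydp gimi wtkmi glsw
Hunk 4: at line 3 remove [snc,vqqg,crxas] add [nscls,baow] -> 11 lines: ugd djf bnq syjvu nscls baow zma ydp gimi wtkmi glsw
Hunk 5: at line 6 remove [zma,ydp] add [vqevo] -> 10 lines: ugd djf bnq syjvu nscls baow vqevo gimi wtkmi glsw
Hunk 6: at line 1 remove [bnq,syjvu,nscls] add [srgim,wlxp] -> 9 lines: ugd djf srgim wlxp baow vqevo gimi wtkmi glsw
Final line 9: glsw

Answer: glsw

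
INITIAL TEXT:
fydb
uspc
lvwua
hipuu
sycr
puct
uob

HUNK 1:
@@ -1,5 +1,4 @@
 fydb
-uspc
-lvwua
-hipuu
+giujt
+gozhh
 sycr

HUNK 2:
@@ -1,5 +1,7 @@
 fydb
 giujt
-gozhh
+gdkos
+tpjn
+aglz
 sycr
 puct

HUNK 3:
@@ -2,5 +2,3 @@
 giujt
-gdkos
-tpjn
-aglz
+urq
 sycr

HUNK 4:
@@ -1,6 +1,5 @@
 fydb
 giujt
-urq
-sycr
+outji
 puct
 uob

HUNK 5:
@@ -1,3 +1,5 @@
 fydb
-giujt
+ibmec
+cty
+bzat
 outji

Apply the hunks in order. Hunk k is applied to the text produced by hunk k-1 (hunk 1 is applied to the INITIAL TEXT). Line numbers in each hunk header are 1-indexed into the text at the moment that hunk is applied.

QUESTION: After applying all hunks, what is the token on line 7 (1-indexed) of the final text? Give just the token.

Hunk 1: at line 1 remove [uspc,lvwua,hipuu] add [giujt,gozhh] -> 6 lines: fydb giujt gozhh sycr puct uob
Hunk 2: at line 1 remove [gozhh] add [gdkos,tpjn,aglz] -> 8 lines: fydb giujt gdkos tpjn aglz sycr puct uob
Hunk 3: at line 2 remove [gdkos,tpjn,aglz] add [urq] -> 6 lines: fydb giujt urq sycr puct uob
Hunk 4: at line 1 remove [urq,sycr] add [outji] -> 5 lines: fydb giujt outji puct uob
Hunk 5: at line 1 remove [giujt] add [ibmec,cty,bzat] -> 7 lines: fydb ibmec cty bzat outji puct uob
Final line 7: uob

Answer: uob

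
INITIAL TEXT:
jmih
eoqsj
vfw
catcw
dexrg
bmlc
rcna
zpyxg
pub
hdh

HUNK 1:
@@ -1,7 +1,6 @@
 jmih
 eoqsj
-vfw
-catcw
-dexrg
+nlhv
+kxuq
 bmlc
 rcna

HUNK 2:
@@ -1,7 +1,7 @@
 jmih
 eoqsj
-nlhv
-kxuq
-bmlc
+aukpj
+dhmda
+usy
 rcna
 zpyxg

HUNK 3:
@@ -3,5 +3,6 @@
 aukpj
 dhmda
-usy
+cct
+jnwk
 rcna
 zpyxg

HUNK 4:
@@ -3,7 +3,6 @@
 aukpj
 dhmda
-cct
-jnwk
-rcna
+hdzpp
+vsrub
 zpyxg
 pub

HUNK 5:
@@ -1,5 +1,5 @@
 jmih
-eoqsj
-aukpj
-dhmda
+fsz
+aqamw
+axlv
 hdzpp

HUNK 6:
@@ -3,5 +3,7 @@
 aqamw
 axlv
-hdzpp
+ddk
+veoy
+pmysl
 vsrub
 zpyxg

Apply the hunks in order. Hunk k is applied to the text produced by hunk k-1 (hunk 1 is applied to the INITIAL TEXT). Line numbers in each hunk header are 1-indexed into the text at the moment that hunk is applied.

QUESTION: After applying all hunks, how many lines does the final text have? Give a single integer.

Hunk 1: at line 1 remove [vfw,catcw,dexrg] add [nlhv,kxuq] -> 9 lines: jmih eoqsj nlhv kxuq bmlc rcna zpyxg pub hdh
Hunk 2: at line 1 remove [nlhv,kxuq,bmlc] add [aukpj,dhmda,usy] -> 9 lines: jmih eoqsj aukpj dhmda usy rcna zpyxg pub hdh
Hunk 3: at line 3 remove [usy] add [cct,jnwk] -> 10 lines: jmih eoqsj aukpj dhmda cct jnwk rcna zpyxg pub hdh
Hunk 4: at line 3 remove [cct,jnwk,rcna] add [hdzpp,vsrub] -> 9 lines: jmih eoqsj aukpj dhmda hdzpp vsrub zpyxg pub hdh
Hunk 5: at line 1 remove [eoqsj,aukpj,dhmda] add [fsz,aqamw,axlv] -> 9 lines: jmih fsz aqamw axlv hdzpp vsrub zpyxg pub hdh
Hunk 6: at line 3 remove [hdzpp] add [ddk,veoy,pmysl] -> 11 lines: jmih fsz aqamw axlv ddk veoy pmysl vsrub zpyxg pub hdh
Final line count: 11

Answer: 11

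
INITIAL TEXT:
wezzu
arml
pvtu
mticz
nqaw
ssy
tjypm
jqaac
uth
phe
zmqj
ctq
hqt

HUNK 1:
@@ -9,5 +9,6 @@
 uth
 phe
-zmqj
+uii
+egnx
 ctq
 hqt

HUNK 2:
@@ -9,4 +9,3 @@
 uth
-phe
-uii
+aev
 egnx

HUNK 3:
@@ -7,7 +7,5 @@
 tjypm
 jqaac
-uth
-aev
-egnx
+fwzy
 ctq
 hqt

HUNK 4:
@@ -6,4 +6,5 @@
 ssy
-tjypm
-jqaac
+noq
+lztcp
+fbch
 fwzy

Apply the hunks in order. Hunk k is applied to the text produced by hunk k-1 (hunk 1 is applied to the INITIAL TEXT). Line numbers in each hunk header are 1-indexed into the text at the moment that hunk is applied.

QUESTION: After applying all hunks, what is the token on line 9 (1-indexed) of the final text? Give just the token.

Hunk 1: at line 9 remove [zmqj] add [uii,egnx] -> 14 lines: wezzu arml pvtu mticz nqaw ssy tjypm jqaac uth phe uii egnx ctq hqt
Hunk 2: at line 9 remove [phe,uii] add [aev] -> 13 lines: wezzu arml pvtu mticz nqaw ssy tjypm jqaac uth aev egnx ctq hqt
Hunk 3: at line 7 remove [uth,aev,egnx] add [fwzy] -> 11 lines: wezzu arml pvtu mticz nqaw ssy tjypm jqaac fwzy ctq hqt
Hunk 4: at line 6 remove [tjypm,jqaac] add [noq,lztcp,fbch] -> 12 lines: wezzu arml pvtu mticz nqaw ssy noq lztcp fbch fwzy ctq hqt
Final line 9: fbch

Answer: fbch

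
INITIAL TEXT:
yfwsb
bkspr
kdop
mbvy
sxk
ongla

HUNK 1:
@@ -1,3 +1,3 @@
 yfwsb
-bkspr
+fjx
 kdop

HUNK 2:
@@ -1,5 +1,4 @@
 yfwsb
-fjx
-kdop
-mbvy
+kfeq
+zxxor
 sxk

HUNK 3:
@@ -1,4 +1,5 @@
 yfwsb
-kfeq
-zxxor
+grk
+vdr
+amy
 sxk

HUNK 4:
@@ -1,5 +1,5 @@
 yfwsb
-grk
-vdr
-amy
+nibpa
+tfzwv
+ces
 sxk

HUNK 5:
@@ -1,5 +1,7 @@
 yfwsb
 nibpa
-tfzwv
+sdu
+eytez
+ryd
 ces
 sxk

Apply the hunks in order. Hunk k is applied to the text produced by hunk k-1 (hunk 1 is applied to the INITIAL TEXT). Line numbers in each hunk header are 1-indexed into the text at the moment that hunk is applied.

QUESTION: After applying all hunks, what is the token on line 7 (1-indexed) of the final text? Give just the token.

Answer: sxk

Derivation:
Hunk 1: at line 1 remove [bkspr] add [fjx] -> 6 lines: yfwsb fjx kdop mbvy sxk ongla
Hunk 2: at line 1 remove [fjx,kdop,mbvy] add [kfeq,zxxor] -> 5 lines: yfwsb kfeq zxxor sxk ongla
Hunk 3: at line 1 remove [kfeq,zxxor] add [grk,vdr,amy] -> 6 lines: yfwsb grk vdr amy sxk ongla
Hunk 4: at line 1 remove [grk,vdr,amy] add [nibpa,tfzwv,ces] -> 6 lines: yfwsb nibpa tfzwv ces sxk ongla
Hunk 5: at line 1 remove [tfzwv] add [sdu,eytez,ryd] -> 8 lines: yfwsb nibpa sdu eytez ryd ces sxk ongla
Final line 7: sxk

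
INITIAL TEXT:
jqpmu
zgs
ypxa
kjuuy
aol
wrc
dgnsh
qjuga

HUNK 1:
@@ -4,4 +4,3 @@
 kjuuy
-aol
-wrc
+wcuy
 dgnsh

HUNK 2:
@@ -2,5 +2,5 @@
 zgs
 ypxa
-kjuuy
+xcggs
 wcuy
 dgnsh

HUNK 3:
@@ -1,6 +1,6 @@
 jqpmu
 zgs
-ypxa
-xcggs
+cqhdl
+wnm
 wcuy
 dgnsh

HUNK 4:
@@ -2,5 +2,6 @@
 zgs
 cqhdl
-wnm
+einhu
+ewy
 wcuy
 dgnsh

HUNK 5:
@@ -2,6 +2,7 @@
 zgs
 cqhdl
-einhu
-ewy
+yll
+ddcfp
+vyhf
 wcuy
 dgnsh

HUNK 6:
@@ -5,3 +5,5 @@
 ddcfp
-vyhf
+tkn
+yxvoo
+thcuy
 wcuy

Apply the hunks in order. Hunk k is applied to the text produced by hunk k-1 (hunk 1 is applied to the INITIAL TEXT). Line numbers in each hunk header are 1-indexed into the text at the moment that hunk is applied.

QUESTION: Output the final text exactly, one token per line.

Answer: jqpmu
zgs
cqhdl
yll
ddcfp
tkn
yxvoo
thcuy
wcuy
dgnsh
qjuga

Derivation:
Hunk 1: at line 4 remove [aol,wrc] add [wcuy] -> 7 lines: jqpmu zgs ypxa kjuuy wcuy dgnsh qjuga
Hunk 2: at line 2 remove [kjuuy] add [xcggs] -> 7 lines: jqpmu zgs ypxa xcggs wcuy dgnsh qjuga
Hunk 3: at line 1 remove [ypxa,xcggs] add [cqhdl,wnm] -> 7 lines: jqpmu zgs cqhdl wnm wcuy dgnsh qjuga
Hunk 4: at line 2 remove [wnm] add [einhu,ewy] -> 8 lines: jqpmu zgs cqhdl einhu ewy wcuy dgnsh qjuga
Hunk 5: at line 2 remove [einhu,ewy] add [yll,ddcfp,vyhf] -> 9 lines: jqpmu zgs cqhdl yll ddcfp vyhf wcuy dgnsh qjuga
Hunk 6: at line 5 remove [vyhf] add [tkn,yxvoo,thcuy] -> 11 lines: jqpmu zgs cqhdl yll ddcfp tkn yxvoo thcuy wcuy dgnsh qjuga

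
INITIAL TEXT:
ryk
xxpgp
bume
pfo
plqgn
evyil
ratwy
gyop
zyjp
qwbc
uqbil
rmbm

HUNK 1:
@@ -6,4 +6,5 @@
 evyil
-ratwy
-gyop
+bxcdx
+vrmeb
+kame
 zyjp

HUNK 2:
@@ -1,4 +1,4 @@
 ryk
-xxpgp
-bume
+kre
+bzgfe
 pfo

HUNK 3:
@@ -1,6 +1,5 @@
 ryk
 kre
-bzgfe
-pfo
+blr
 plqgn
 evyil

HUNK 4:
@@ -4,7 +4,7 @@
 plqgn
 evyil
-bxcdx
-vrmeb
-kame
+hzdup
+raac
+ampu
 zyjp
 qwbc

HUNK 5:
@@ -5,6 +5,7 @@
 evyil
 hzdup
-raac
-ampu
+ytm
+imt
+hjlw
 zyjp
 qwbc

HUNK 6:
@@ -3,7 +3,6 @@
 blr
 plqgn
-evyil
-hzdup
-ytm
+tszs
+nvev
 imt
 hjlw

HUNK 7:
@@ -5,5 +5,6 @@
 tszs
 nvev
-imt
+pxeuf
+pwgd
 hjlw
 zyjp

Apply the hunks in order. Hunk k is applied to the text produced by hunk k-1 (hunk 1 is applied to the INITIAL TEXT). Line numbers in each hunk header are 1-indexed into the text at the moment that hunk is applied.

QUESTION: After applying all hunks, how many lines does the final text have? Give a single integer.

Hunk 1: at line 6 remove [ratwy,gyop] add [bxcdx,vrmeb,kame] -> 13 lines: ryk xxpgp bume pfo plqgn evyil bxcdx vrmeb kame zyjp qwbc uqbil rmbm
Hunk 2: at line 1 remove [xxpgp,bume] add [kre,bzgfe] -> 13 lines: ryk kre bzgfe pfo plqgn evyil bxcdx vrmeb kame zyjp qwbc uqbil rmbm
Hunk 3: at line 1 remove [bzgfe,pfo] add [blr] -> 12 lines: ryk kre blr plqgn evyil bxcdx vrmeb kame zyjp qwbc uqbil rmbm
Hunk 4: at line 4 remove [bxcdx,vrmeb,kame] add [hzdup,raac,ampu] -> 12 lines: ryk kre blr plqgn evyil hzdup raac ampu zyjp qwbc uqbil rmbm
Hunk 5: at line 5 remove [raac,ampu] add [ytm,imt,hjlw] -> 13 lines: ryk kre blr plqgn evyil hzdup ytm imt hjlw zyjp qwbc uqbil rmbm
Hunk 6: at line 3 remove [evyil,hzdup,ytm] add [tszs,nvev] -> 12 lines: ryk kre blr plqgn tszs nvev imt hjlw zyjp qwbc uqbil rmbm
Hunk 7: at line 5 remove [imt] add [pxeuf,pwgd] -> 13 lines: ryk kre blr plqgn tszs nvev pxeuf pwgd hjlw zyjp qwbc uqbil rmbm
Final line count: 13

Answer: 13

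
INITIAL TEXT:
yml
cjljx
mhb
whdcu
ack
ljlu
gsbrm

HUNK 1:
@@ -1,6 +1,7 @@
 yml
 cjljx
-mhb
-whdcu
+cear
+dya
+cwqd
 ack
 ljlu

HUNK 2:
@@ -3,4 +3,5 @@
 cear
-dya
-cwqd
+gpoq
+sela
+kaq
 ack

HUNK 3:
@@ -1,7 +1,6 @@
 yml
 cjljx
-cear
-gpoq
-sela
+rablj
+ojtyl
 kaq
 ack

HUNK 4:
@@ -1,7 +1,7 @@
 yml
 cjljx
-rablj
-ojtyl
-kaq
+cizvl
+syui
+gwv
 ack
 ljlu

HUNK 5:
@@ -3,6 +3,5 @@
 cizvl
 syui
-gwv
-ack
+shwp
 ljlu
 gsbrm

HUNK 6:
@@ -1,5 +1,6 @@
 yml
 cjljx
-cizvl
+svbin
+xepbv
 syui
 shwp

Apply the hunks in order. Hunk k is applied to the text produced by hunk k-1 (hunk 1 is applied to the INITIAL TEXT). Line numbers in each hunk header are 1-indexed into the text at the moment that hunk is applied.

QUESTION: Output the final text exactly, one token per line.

Answer: yml
cjljx
svbin
xepbv
syui
shwp
ljlu
gsbrm

Derivation:
Hunk 1: at line 1 remove [mhb,whdcu] add [cear,dya,cwqd] -> 8 lines: yml cjljx cear dya cwqd ack ljlu gsbrm
Hunk 2: at line 3 remove [dya,cwqd] add [gpoq,sela,kaq] -> 9 lines: yml cjljx cear gpoq sela kaq ack ljlu gsbrm
Hunk 3: at line 1 remove [cear,gpoq,sela] add [rablj,ojtyl] -> 8 lines: yml cjljx rablj ojtyl kaq ack ljlu gsbrm
Hunk 4: at line 1 remove [rablj,ojtyl,kaq] add [cizvl,syui,gwv] -> 8 lines: yml cjljx cizvl syui gwv ack ljlu gsbrm
Hunk 5: at line 3 remove [gwv,ack] add [shwp] -> 7 lines: yml cjljx cizvl syui shwp ljlu gsbrm
Hunk 6: at line 1 remove [cizvl] add [svbin,xepbv] -> 8 lines: yml cjljx svbin xepbv syui shwp ljlu gsbrm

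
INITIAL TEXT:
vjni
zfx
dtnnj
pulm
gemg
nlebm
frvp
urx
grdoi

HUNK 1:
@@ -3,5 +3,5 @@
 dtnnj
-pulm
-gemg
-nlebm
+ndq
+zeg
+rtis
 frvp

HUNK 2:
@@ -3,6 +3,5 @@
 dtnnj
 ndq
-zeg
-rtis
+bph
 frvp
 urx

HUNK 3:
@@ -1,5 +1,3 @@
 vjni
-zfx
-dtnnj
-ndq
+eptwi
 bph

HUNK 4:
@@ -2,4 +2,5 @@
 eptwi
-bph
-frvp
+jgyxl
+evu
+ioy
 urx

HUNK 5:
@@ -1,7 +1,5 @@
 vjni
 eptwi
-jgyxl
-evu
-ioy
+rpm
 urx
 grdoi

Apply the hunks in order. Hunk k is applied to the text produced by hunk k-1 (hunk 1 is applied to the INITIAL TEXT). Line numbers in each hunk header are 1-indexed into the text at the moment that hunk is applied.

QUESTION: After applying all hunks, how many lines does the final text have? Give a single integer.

Answer: 5

Derivation:
Hunk 1: at line 3 remove [pulm,gemg,nlebm] add [ndq,zeg,rtis] -> 9 lines: vjni zfx dtnnj ndq zeg rtis frvp urx grdoi
Hunk 2: at line 3 remove [zeg,rtis] add [bph] -> 8 lines: vjni zfx dtnnj ndq bph frvp urx grdoi
Hunk 3: at line 1 remove [zfx,dtnnj,ndq] add [eptwi] -> 6 lines: vjni eptwi bph frvp urx grdoi
Hunk 4: at line 2 remove [bph,frvp] add [jgyxl,evu,ioy] -> 7 lines: vjni eptwi jgyxl evu ioy urx grdoi
Hunk 5: at line 1 remove [jgyxl,evu,ioy] add [rpm] -> 5 lines: vjni eptwi rpm urx grdoi
Final line count: 5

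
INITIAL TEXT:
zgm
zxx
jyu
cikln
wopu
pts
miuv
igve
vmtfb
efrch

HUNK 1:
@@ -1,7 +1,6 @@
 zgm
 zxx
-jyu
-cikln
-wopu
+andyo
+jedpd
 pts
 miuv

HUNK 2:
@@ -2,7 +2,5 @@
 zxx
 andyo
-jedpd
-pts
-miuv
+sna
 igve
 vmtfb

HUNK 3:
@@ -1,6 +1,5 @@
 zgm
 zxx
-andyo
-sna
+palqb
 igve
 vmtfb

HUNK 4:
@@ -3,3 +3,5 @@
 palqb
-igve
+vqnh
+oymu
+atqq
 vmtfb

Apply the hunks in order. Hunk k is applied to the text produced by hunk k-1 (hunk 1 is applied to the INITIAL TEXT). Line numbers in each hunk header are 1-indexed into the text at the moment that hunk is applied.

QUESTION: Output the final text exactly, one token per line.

Answer: zgm
zxx
palqb
vqnh
oymu
atqq
vmtfb
efrch

Derivation:
Hunk 1: at line 1 remove [jyu,cikln,wopu] add [andyo,jedpd] -> 9 lines: zgm zxx andyo jedpd pts miuv igve vmtfb efrch
Hunk 2: at line 2 remove [jedpd,pts,miuv] add [sna] -> 7 lines: zgm zxx andyo sna igve vmtfb efrch
Hunk 3: at line 1 remove [andyo,sna] add [palqb] -> 6 lines: zgm zxx palqb igve vmtfb efrch
Hunk 4: at line 3 remove [igve] add [vqnh,oymu,atqq] -> 8 lines: zgm zxx palqb vqnh oymu atqq vmtfb efrch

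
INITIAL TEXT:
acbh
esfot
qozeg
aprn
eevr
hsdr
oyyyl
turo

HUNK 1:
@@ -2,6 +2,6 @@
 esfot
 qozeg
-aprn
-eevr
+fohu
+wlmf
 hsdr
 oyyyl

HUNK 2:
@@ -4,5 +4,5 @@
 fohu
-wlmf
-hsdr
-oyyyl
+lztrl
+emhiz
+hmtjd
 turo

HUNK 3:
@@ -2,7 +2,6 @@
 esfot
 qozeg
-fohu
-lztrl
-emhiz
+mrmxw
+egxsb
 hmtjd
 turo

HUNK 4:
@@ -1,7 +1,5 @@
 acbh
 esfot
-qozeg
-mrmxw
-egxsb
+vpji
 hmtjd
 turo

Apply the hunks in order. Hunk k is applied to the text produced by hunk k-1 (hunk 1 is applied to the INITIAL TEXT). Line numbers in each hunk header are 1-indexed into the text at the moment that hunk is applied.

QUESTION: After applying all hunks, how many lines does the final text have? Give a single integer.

Answer: 5

Derivation:
Hunk 1: at line 2 remove [aprn,eevr] add [fohu,wlmf] -> 8 lines: acbh esfot qozeg fohu wlmf hsdr oyyyl turo
Hunk 2: at line 4 remove [wlmf,hsdr,oyyyl] add [lztrl,emhiz,hmtjd] -> 8 lines: acbh esfot qozeg fohu lztrl emhiz hmtjd turo
Hunk 3: at line 2 remove [fohu,lztrl,emhiz] add [mrmxw,egxsb] -> 7 lines: acbh esfot qozeg mrmxw egxsb hmtjd turo
Hunk 4: at line 1 remove [qozeg,mrmxw,egxsb] add [vpji] -> 5 lines: acbh esfot vpji hmtjd turo
Final line count: 5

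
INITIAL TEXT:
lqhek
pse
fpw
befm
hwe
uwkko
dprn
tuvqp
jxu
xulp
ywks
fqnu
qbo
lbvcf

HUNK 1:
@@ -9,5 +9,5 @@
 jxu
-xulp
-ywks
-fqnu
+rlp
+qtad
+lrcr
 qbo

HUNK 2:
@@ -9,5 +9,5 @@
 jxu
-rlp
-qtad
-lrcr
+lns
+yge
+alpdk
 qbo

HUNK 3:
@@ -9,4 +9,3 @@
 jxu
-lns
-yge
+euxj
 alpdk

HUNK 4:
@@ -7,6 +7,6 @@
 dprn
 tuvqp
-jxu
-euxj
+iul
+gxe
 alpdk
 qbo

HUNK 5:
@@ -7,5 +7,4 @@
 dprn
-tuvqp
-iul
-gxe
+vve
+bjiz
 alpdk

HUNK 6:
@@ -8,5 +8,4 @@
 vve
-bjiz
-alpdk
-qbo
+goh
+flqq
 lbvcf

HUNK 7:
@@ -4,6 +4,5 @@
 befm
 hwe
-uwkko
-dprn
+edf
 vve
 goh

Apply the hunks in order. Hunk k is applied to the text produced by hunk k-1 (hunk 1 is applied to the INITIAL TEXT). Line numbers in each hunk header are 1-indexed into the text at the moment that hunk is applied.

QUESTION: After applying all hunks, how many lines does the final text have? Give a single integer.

Hunk 1: at line 9 remove [xulp,ywks,fqnu] add [rlp,qtad,lrcr] -> 14 lines: lqhek pse fpw befm hwe uwkko dprn tuvqp jxu rlp qtad lrcr qbo lbvcf
Hunk 2: at line 9 remove [rlp,qtad,lrcr] add [lns,yge,alpdk] -> 14 lines: lqhek pse fpw befm hwe uwkko dprn tuvqp jxu lns yge alpdk qbo lbvcf
Hunk 3: at line 9 remove [lns,yge] add [euxj] -> 13 lines: lqhek pse fpw befm hwe uwkko dprn tuvqp jxu euxj alpdk qbo lbvcf
Hunk 4: at line 7 remove [jxu,euxj] add [iul,gxe] -> 13 lines: lqhek pse fpw befm hwe uwkko dprn tuvqp iul gxe alpdk qbo lbvcf
Hunk 5: at line 7 remove [tuvqp,iul,gxe] add [vve,bjiz] -> 12 lines: lqhek pse fpw befm hwe uwkko dprn vve bjiz alpdk qbo lbvcf
Hunk 6: at line 8 remove [bjiz,alpdk,qbo] add [goh,flqq] -> 11 lines: lqhek pse fpw befm hwe uwkko dprn vve goh flqq lbvcf
Hunk 7: at line 4 remove [uwkko,dprn] add [edf] -> 10 lines: lqhek pse fpw befm hwe edf vve goh flqq lbvcf
Final line count: 10

Answer: 10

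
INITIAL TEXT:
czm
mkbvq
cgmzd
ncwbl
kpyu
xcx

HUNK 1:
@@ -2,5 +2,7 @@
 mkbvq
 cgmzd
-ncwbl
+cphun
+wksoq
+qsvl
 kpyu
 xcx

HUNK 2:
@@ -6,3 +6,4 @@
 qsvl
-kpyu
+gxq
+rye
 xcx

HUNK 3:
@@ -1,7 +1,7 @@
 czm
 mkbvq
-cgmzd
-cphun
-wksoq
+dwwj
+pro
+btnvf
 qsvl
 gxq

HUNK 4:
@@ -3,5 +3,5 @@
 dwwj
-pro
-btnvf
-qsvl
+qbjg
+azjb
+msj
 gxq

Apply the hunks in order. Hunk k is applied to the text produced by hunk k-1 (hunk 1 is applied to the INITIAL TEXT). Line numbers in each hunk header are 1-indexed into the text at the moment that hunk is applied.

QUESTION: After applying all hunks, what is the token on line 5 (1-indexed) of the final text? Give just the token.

Hunk 1: at line 2 remove [ncwbl] add [cphun,wksoq,qsvl] -> 8 lines: czm mkbvq cgmzd cphun wksoq qsvl kpyu xcx
Hunk 2: at line 6 remove [kpyu] add [gxq,rye] -> 9 lines: czm mkbvq cgmzd cphun wksoq qsvl gxq rye xcx
Hunk 3: at line 1 remove [cgmzd,cphun,wksoq] add [dwwj,pro,btnvf] -> 9 lines: czm mkbvq dwwj pro btnvf qsvl gxq rye xcx
Hunk 4: at line 3 remove [pro,btnvf,qsvl] add [qbjg,azjb,msj] -> 9 lines: czm mkbvq dwwj qbjg azjb msj gxq rye xcx
Final line 5: azjb

Answer: azjb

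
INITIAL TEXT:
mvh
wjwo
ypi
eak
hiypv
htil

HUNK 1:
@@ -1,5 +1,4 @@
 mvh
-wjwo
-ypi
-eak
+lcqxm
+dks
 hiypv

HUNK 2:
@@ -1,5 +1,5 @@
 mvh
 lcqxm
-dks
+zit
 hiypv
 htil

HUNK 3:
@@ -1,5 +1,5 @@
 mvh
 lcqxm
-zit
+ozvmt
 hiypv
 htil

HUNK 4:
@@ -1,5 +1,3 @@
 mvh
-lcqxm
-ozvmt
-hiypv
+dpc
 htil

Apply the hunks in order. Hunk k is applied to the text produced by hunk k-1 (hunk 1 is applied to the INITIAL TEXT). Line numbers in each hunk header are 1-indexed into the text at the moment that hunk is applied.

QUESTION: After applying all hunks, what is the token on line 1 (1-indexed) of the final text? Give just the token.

Answer: mvh

Derivation:
Hunk 1: at line 1 remove [wjwo,ypi,eak] add [lcqxm,dks] -> 5 lines: mvh lcqxm dks hiypv htil
Hunk 2: at line 1 remove [dks] add [zit] -> 5 lines: mvh lcqxm zit hiypv htil
Hunk 3: at line 1 remove [zit] add [ozvmt] -> 5 lines: mvh lcqxm ozvmt hiypv htil
Hunk 4: at line 1 remove [lcqxm,ozvmt,hiypv] add [dpc] -> 3 lines: mvh dpc htil
Final line 1: mvh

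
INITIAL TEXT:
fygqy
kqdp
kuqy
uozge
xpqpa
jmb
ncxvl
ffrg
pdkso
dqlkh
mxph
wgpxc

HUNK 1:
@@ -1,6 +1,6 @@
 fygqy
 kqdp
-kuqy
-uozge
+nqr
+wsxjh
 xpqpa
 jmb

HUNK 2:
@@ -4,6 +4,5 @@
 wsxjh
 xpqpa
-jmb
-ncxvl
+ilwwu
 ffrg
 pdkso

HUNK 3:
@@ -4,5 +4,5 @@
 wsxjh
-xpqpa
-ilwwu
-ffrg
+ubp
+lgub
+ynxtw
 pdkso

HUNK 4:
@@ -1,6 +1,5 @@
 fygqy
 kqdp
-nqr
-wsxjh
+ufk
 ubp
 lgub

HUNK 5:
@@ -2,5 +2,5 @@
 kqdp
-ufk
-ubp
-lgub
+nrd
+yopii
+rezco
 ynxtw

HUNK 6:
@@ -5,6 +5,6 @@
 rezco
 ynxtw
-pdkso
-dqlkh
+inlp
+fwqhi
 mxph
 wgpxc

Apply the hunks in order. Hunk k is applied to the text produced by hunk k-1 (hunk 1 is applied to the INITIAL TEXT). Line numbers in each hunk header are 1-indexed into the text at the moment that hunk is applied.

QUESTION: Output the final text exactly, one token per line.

Answer: fygqy
kqdp
nrd
yopii
rezco
ynxtw
inlp
fwqhi
mxph
wgpxc

Derivation:
Hunk 1: at line 1 remove [kuqy,uozge] add [nqr,wsxjh] -> 12 lines: fygqy kqdp nqr wsxjh xpqpa jmb ncxvl ffrg pdkso dqlkh mxph wgpxc
Hunk 2: at line 4 remove [jmb,ncxvl] add [ilwwu] -> 11 lines: fygqy kqdp nqr wsxjh xpqpa ilwwu ffrg pdkso dqlkh mxph wgpxc
Hunk 3: at line 4 remove [xpqpa,ilwwu,ffrg] add [ubp,lgub,ynxtw] -> 11 lines: fygqy kqdp nqr wsxjh ubp lgub ynxtw pdkso dqlkh mxph wgpxc
Hunk 4: at line 1 remove [nqr,wsxjh] add [ufk] -> 10 lines: fygqy kqdp ufk ubp lgub ynxtw pdkso dqlkh mxph wgpxc
Hunk 5: at line 2 remove [ufk,ubp,lgub] add [nrd,yopii,rezco] -> 10 lines: fygqy kqdp nrd yopii rezco ynxtw pdkso dqlkh mxph wgpxc
Hunk 6: at line 5 remove [pdkso,dqlkh] add [inlp,fwqhi] -> 10 lines: fygqy kqdp nrd yopii rezco ynxtw inlp fwqhi mxph wgpxc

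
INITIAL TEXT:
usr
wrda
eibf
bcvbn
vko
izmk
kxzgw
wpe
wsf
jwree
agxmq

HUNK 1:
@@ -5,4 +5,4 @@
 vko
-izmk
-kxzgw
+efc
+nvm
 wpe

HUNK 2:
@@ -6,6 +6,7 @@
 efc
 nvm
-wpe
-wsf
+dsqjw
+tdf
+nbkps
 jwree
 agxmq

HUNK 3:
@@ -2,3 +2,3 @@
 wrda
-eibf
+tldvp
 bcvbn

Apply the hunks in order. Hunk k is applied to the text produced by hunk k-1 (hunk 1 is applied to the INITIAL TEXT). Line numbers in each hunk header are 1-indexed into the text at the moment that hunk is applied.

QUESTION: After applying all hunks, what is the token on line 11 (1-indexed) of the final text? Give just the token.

Hunk 1: at line 5 remove [izmk,kxzgw] add [efc,nvm] -> 11 lines: usr wrda eibf bcvbn vko efc nvm wpe wsf jwree agxmq
Hunk 2: at line 6 remove [wpe,wsf] add [dsqjw,tdf,nbkps] -> 12 lines: usr wrda eibf bcvbn vko efc nvm dsqjw tdf nbkps jwree agxmq
Hunk 3: at line 2 remove [eibf] add [tldvp] -> 12 lines: usr wrda tldvp bcvbn vko efc nvm dsqjw tdf nbkps jwree agxmq
Final line 11: jwree

Answer: jwree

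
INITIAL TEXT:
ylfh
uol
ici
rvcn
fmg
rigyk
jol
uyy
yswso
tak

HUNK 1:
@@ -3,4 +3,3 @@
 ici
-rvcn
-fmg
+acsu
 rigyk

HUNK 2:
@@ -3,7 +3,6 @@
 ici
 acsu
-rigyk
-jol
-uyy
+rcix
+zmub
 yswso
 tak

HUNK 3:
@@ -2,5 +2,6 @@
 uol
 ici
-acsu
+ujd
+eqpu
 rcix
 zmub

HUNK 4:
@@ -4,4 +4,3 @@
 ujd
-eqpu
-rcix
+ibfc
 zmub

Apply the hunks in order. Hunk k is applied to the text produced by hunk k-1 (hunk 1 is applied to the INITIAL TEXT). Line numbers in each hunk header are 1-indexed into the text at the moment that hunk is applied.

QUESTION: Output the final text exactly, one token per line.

Answer: ylfh
uol
ici
ujd
ibfc
zmub
yswso
tak

Derivation:
Hunk 1: at line 3 remove [rvcn,fmg] add [acsu] -> 9 lines: ylfh uol ici acsu rigyk jol uyy yswso tak
Hunk 2: at line 3 remove [rigyk,jol,uyy] add [rcix,zmub] -> 8 lines: ylfh uol ici acsu rcix zmub yswso tak
Hunk 3: at line 2 remove [acsu] add [ujd,eqpu] -> 9 lines: ylfh uol ici ujd eqpu rcix zmub yswso tak
Hunk 4: at line 4 remove [eqpu,rcix] add [ibfc] -> 8 lines: ylfh uol ici ujd ibfc zmub yswso tak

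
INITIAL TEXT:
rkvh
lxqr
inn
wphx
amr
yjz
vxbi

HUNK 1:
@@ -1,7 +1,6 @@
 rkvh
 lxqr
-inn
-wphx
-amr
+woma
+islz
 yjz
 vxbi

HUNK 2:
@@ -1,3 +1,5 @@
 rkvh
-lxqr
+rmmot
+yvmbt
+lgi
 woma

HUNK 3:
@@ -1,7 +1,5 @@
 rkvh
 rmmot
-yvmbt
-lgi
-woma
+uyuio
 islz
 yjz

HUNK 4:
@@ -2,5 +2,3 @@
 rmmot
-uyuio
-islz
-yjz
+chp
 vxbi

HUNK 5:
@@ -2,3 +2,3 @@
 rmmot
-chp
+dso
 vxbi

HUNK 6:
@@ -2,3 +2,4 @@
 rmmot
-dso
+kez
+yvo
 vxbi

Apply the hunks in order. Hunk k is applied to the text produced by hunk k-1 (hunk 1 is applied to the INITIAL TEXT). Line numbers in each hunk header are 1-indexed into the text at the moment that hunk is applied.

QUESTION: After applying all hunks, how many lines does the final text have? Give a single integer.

Hunk 1: at line 1 remove [inn,wphx,amr] add [woma,islz] -> 6 lines: rkvh lxqr woma islz yjz vxbi
Hunk 2: at line 1 remove [lxqr] add [rmmot,yvmbt,lgi] -> 8 lines: rkvh rmmot yvmbt lgi woma islz yjz vxbi
Hunk 3: at line 1 remove [yvmbt,lgi,woma] add [uyuio] -> 6 lines: rkvh rmmot uyuio islz yjz vxbi
Hunk 4: at line 2 remove [uyuio,islz,yjz] add [chp] -> 4 lines: rkvh rmmot chp vxbi
Hunk 5: at line 2 remove [chp] add [dso] -> 4 lines: rkvh rmmot dso vxbi
Hunk 6: at line 2 remove [dso] add [kez,yvo] -> 5 lines: rkvh rmmot kez yvo vxbi
Final line count: 5

Answer: 5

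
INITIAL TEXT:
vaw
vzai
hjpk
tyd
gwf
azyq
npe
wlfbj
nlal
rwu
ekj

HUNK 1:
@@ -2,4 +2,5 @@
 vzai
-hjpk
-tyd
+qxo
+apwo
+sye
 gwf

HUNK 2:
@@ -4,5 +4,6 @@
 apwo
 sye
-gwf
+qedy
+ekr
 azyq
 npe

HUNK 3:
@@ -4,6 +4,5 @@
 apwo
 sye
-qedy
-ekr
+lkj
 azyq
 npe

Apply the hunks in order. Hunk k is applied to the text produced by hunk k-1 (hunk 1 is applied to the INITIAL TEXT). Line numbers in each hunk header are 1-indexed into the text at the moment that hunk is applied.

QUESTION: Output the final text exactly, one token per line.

Hunk 1: at line 2 remove [hjpk,tyd] add [qxo,apwo,sye] -> 12 lines: vaw vzai qxo apwo sye gwf azyq npe wlfbj nlal rwu ekj
Hunk 2: at line 4 remove [gwf] add [qedy,ekr] -> 13 lines: vaw vzai qxo apwo sye qedy ekr azyq npe wlfbj nlal rwu ekj
Hunk 3: at line 4 remove [qedy,ekr] add [lkj] -> 12 lines: vaw vzai qxo apwo sye lkj azyq npe wlfbj nlal rwu ekj

Answer: vaw
vzai
qxo
apwo
sye
lkj
azyq
npe
wlfbj
nlal
rwu
ekj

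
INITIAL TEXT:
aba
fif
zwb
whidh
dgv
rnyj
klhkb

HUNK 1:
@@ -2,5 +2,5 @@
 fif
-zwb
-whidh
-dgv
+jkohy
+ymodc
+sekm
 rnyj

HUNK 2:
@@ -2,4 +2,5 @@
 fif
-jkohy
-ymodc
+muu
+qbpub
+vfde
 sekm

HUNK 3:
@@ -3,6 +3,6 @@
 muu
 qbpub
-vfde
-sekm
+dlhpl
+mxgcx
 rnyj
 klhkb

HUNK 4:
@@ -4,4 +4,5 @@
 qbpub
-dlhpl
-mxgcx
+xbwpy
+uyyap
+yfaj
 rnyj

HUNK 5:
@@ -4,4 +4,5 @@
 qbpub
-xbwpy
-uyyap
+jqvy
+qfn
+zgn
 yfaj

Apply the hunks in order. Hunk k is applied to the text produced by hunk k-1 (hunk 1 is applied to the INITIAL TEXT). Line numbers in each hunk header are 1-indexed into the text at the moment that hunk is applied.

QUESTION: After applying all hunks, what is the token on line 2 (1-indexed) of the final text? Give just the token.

Answer: fif

Derivation:
Hunk 1: at line 2 remove [zwb,whidh,dgv] add [jkohy,ymodc,sekm] -> 7 lines: aba fif jkohy ymodc sekm rnyj klhkb
Hunk 2: at line 2 remove [jkohy,ymodc] add [muu,qbpub,vfde] -> 8 lines: aba fif muu qbpub vfde sekm rnyj klhkb
Hunk 3: at line 3 remove [vfde,sekm] add [dlhpl,mxgcx] -> 8 lines: aba fif muu qbpub dlhpl mxgcx rnyj klhkb
Hunk 4: at line 4 remove [dlhpl,mxgcx] add [xbwpy,uyyap,yfaj] -> 9 lines: aba fif muu qbpub xbwpy uyyap yfaj rnyj klhkb
Hunk 5: at line 4 remove [xbwpy,uyyap] add [jqvy,qfn,zgn] -> 10 lines: aba fif muu qbpub jqvy qfn zgn yfaj rnyj klhkb
Final line 2: fif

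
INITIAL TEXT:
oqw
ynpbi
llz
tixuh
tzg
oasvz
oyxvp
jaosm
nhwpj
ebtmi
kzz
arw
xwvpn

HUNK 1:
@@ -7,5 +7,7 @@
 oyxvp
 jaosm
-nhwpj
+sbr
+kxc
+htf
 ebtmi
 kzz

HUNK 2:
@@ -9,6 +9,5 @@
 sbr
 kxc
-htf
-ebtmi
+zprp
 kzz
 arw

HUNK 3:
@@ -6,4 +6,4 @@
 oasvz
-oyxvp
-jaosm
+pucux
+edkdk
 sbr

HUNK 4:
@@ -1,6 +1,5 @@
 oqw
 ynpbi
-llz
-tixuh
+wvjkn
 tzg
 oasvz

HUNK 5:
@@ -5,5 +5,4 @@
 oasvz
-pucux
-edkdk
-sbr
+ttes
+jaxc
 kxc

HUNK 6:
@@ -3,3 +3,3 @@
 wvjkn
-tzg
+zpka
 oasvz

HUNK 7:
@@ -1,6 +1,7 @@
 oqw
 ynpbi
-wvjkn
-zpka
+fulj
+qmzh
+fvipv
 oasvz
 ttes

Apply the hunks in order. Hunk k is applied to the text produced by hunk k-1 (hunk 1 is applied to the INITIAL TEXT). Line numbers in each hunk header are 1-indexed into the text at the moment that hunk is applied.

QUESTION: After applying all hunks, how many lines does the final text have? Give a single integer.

Hunk 1: at line 7 remove [nhwpj] add [sbr,kxc,htf] -> 15 lines: oqw ynpbi llz tixuh tzg oasvz oyxvp jaosm sbr kxc htf ebtmi kzz arw xwvpn
Hunk 2: at line 9 remove [htf,ebtmi] add [zprp] -> 14 lines: oqw ynpbi llz tixuh tzg oasvz oyxvp jaosm sbr kxc zprp kzz arw xwvpn
Hunk 3: at line 6 remove [oyxvp,jaosm] add [pucux,edkdk] -> 14 lines: oqw ynpbi llz tixuh tzg oasvz pucux edkdk sbr kxc zprp kzz arw xwvpn
Hunk 4: at line 1 remove [llz,tixuh] add [wvjkn] -> 13 lines: oqw ynpbi wvjkn tzg oasvz pucux edkdk sbr kxc zprp kzz arw xwvpn
Hunk 5: at line 5 remove [pucux,edkdk,sbr] add [ttes,jaxc] -> 12 lines: oqw ynpbi wvjkn tzg oasvz ttes jaxc kxc zprp kzz arw xwvpn
Hunk 6: at line 3 remove [tzg] add [zpka] -> 12 lines: oqw ynpbi wvjkn zpka oasvz ttes jaxc kxc zprp kzz arw xwvpn
Hunk 7: at line 1 remove [wvjkn,zpka] add [fulj,qmzh,fvipv] -> 13 lines: oqw ynpbi fulj qmzh fvipv oasvz ttes jaxc kxc zprp kzz arw xwvpn
Final line count: 13

Answer: 13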